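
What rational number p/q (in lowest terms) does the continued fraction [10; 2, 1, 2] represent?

83/8

a_0 = 10: 10/1
a_1 = 2: 21/2
a_2 = 1: 31/3
a_3 = 2: 83/8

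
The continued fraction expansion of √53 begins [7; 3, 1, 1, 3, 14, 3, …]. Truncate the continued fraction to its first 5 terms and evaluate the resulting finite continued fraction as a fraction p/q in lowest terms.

Use the convergent recurrence hₖ = aₖ·hₖ₋₁ + hₖ₋₂ (and likewise for the denominators kₖ):
a_0 = 7: 7/1
a_1 = 3: 22/3
a_2 = 1: 29/4
a_3 = 1: 51/7
a_4 = 3: 182/25

182/25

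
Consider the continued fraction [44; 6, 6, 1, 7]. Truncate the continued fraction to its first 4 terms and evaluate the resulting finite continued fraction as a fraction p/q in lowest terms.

1899/43

a_0 = 44: 44/1
a_1 = 6: 265/6
a_2 = 6: 1634/37
a_3 = 1: 1899/43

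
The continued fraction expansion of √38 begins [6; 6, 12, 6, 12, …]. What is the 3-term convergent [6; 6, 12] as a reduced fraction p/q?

450/73

a_0 = 6: 6/1
a_1 = 6: 37/6
a_2 = 12: 450/73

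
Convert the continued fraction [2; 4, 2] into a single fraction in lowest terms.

Compute successive convergents:
a_0 = 2: 2/1
a_1 = 4: 9/4
a_2 = 2: 20/9

20/9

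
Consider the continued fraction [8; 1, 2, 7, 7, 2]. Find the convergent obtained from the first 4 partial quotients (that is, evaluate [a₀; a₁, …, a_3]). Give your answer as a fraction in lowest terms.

a_0 = 8: 8/1
a_1 = 1: 9/1
a_2 = 2: 26/3
a_3 = 7: 191/22

191/22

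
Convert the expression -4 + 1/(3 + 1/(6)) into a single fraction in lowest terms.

Start with 6.
3 + 1/(6/1) = 3 + 1/6 = 19/6
-4 + 1/(19/6) = -4 + 6/19 = -70/19

-70/19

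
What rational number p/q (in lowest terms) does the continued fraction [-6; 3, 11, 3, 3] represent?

-1981/349

Start with 3.
3 + 1/(3/1) = 3 + 1/3 = 10/3
11 + 1/(10/3) = 11 + 3/10 = 113/10
3 + 1/(113/10) = 3 + 10/113 = 349/113
-6 + 1/(349/113) = -6 + 113/349 = -1981/349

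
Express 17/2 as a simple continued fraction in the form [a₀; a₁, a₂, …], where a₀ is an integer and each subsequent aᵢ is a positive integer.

17 = 8·2 + 1, so a_0 = 8
2 = 2·1 + 0, so a_1 = 2

[8; 2]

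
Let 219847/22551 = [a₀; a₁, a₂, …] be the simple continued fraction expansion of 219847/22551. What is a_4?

55

⌊219847/22551⌋ = 9, remainder 16888
⌊22551/16888⌋ = 1, remainder 5663
⌊16888/5663⌋ = 2, remainder 5562
⌊5663/5562⌋ = 1, remainder 101
⌊5562/101⌋ = 55, remainder 7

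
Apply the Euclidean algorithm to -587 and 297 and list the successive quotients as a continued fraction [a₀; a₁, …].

-587 = -2·297 + 7, so a_0 = -2
297 = 42·7 + 3, so a_1 = 42
7 = 2·3 + 1, so a_2 = 2
3 = 3·1 + 0, so a_3 = 3

[-2; 42, 2, 3]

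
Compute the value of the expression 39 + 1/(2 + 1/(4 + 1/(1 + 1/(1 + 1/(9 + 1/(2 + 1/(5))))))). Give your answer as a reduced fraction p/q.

a_0 = 39: 39/1
a_1 = 2: 79/2
a_2 = 4: 355/9
a_3 = 1: 434/11
a_4 = 1: 789/20
a_5 = 9: 7535/191
a_6 = 2: 15859/402
a_7 = 5: 86830/2201

86830/2201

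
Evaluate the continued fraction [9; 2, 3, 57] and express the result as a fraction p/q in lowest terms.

Start with 57.
3 + 1/(57/1) = 3 + 1/57 = 172/57
2 + 1/(172/57) = 2 + 57/172 = 401/172
9 + 1/(401/172) = 9 + 172/401 = 3781/401

3781/401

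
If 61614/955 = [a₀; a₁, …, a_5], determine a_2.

1

⌊61614/955⌋ = 64, remainder 494
⌊955/494⌋ = 1, remainder 461
⌊494/461⌋ = 1, remainder 33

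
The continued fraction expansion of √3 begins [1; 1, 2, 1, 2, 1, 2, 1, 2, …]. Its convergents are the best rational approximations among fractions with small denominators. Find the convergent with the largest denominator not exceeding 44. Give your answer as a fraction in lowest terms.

List convergents until the denominator exceeds the bound:
a_0 = 1: 1/1  (≤ bound)
a_1 = 1: 2/1  (≤ bound)
a_2 = 2: 5/3  (≤ bound)
a_3 = 1: 7/4  (≤ bound)
a_4 = 2: 19/11  (≤ bound)
a_5 = 1: 26/15  (≤ bound)
a_6 = 2: 71/41  (≤ bound)
a_7 = 1: 97/56  (> 44, stop)

71/41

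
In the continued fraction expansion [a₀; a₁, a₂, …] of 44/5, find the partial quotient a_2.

⌊44/5⌋ = 8, remainder 4
⌊5/4⌋ = 1, remainder 1
⌊4/1⌋ = 4, remainder 0

4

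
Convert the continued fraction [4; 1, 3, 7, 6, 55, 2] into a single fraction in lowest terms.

Use the convergent recurrence hₖ = aₖ·hₖ₋₁ + hₖ₋₂ (and likewise for the denominators kₖ):
a_0 = 4: 4/1
a_1 = 1: 5/1
a_2 = 3: 19/4
a_3 = 7: 138/29
a_4 = 6: 847/178
a_5 = 55: 46723/9819
a_6 = 2: 94293/19816

94293/19816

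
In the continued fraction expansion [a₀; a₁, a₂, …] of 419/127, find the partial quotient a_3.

Run the Euclidean algorithm, recording each quotient:
419 ÷ 127 → quotient 3, remainder 38
127 ÷ 38 → quotient 3, remainder 13
38 ÷ 13 → quotient 2, remainder 12
13 ÷ 12 → quotient 1, remainder 1

1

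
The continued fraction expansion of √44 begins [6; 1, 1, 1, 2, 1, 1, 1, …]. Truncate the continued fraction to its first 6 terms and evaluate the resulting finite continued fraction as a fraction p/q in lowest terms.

Collapse the nested fraction from the inside out:
Start with 1.
2 + 1/(1/1) = 2 + 1/1 = 3/1
1 + 1/(3/1) = 1 + 1/3 = 4/3
1 + 1/(4/3) = 1 + 3/4 = 7/4
1 + 1/(7/4) = 1 + 4/7 = 11/7
6 + 1/(11/7) = 6 + 7/11 = 73/11

73/11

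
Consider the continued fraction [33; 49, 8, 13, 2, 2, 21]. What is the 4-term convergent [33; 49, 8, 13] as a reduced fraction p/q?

Start with 13.
8 + 1/(13/1) = 8 + 1/13 = 105/13
49 + 1/(105/13) = 49 + 13/105 = 5158/105
33 + 1/(5158/105) = 33 + 105/5158 = 170319/5158

170319/5158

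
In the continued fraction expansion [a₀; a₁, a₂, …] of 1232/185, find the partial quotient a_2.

1232 ÷ 185 → quotient 6, remainder 122
185 ÷ 122 → quotient 1, remainder 63
122 ÷ 63 → quotient 1, remainder 59

1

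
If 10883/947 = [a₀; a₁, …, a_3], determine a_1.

2

10883 ÷ 947 → quotient 11, remainder 466
947 ÷ 466 → quotient 2, remainder 15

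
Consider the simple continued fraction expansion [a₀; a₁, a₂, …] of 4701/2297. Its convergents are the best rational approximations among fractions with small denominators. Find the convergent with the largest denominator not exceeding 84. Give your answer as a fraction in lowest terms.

88/43

a_0 = 2: 2/1  (≤ bound)
a_1 = 21: 43/21  (≤ bound)
a_2 = 2: 88/43  (≤ bound)
a_3 = 7: 659/322  (> 84, stop)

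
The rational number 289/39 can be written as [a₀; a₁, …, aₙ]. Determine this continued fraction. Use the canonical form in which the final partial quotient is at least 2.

289 ÷ 39 → quotient 7, remainder 16
39 ÷ 16 → quotient 2, remainder 7
16 ÷ 7 → quotient 2, remainder 2
7 ÷ 2 → quotient 3, remainder 1
2 ÷ 1 → quotient 2, remainder 0

[7; 2, 2, 3, 2]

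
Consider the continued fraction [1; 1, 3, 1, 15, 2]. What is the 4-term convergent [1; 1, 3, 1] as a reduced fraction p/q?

a_0 = 1: 1/1
a_1 = 1: 2/1
a_2 = 3: 7/4
a_3 = 1: 9/5

9/5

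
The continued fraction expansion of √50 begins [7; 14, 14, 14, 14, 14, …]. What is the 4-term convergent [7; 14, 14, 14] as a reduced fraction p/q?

Start with 14.
14 + 1/(14/1) = 14 + 1/14 = 197/14
14 + 1/(197/14) = 14 + 14/197 = 2772/197
7 + 1/(2772/197) = 7 + 197/2772 = 19601/2772

19601/2772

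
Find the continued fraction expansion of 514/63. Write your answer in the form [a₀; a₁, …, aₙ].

[8; 6, 3, 3]

⌊514/63⌋ = 8, remainder 10
⌊63/10⌋ = 6, remainder 3
⌊10/3⌋ = 3, remainder 1
⌊3/1⌋ = 3, remainder 0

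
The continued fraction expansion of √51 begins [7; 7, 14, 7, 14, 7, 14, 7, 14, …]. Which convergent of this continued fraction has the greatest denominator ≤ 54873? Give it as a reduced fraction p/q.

70693/9899

List convergents until the denominator exceeds the bound:
a_0 = 7: 7/1  (≤ bound)
a_1 = 7: 50/7  (≤ bound)
a_2 = 14: 707/99  (≤ bound)
a_3 = 7: 4999/700  (≤ bound)
a_4 = 14: 70693/9899  (≤ bound)
a_5 = 7: 499850/69993  (> 54873, stop)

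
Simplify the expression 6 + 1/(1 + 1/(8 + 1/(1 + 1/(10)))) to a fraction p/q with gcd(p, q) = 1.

752/109

Start with 10.
1 + 1/(10/1) = 1 + 1/10 = 11/10
8 + 1/(11/10) = 8 + 10/11 = 98/11
1 + 1/(98/11) = 1 + 11/98 = 109/98
6 + 1/(109/98) = 6 + 98/109 = 752/109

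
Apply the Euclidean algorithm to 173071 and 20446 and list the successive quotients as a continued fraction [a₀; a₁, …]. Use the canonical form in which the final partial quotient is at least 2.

173071 ÷ 20446 → quotient 8, remainder 9503
20446 ÷ 9503 → quotient 2, remainder 1440
9503 ÷ 1440 → quotient 6, remainder 863
1440 ÷ 863 → quotient 1, remainder 577
863 ÷ 577 → quotient 1, remainder 286
577 ÷ 286 → quotient 2, remainder 5
286 ÷ 5 → quotient 57, remainder 1
5 ÷ 1 → quotient 5, remainder 0

[8; 2, 6, 1, 1, 2, 57, 5]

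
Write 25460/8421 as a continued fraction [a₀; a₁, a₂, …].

[3; 42, 1, 2, 1, 15, 1, 2]

⌊25460/8421⌋ = 3, remainder 197
⌊8421/197⌋ = 42, remainder 147
⌊197/147⌋ = 1, remainder 50
⌊147/50⌋ = 2, remainder 47
⌊50/47⌋ = 1, remainder 3
⌊47/3⌋ = 15, remainder 2
⌊3/2⌋ = 1, remainder 1
⌊2/1⌋ = 2, remainder 0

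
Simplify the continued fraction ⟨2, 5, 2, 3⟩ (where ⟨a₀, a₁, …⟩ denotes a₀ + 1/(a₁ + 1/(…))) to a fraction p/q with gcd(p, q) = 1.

83/38

Compute successive convergents:
a_0 = 2: 2/1
a_1 = 5: 11/5
a_2 = 2: 24/11
a_3 = 3: 83/38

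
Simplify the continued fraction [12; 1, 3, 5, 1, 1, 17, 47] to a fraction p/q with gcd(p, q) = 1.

Start with 47.
17 + 1/(47/1) = 17 + 1/47 = 800/47
1 + 1/(800/47) = 1 + 47/800 = 847/800
1 + 1/(847/800) = 1 + 800/847 = 1647/847
5 + 1/(1647/847) = 5 + 847/1647 = 9082/1647
3 + 1/(9082/1647) = 3 + 1647/9082 = 28893/9082
1 + 1/(28893/9082) = 1 + 9082/28893 = 37975/28893
12 + 1/(37975/28893) = 12 + 28893/37975 = 484593/37975

484593/37975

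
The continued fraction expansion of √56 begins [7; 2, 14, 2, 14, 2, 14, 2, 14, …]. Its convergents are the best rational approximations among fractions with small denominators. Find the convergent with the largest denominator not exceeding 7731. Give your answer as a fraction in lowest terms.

List convergents until the denominator exceeds the bound:
a_0 = 7: 7/1  (≤ bound)
a_1 = 2: 15/2  (≤ bound)
a_2 = 14: 217/29  (≤ bound)
a_3 = 2: 449/60  (≤ bound)
a_4 = 14: 6503/869  (≤ bound)
a_5 = 2: 13455/1798  (≤ bound)
a_6 = 14: 194873/26041  (> 7731, stop)

13455/1798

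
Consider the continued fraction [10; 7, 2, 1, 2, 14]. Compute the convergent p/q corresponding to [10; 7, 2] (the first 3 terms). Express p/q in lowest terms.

Start with 2.
7 + 1/(2/1) = 7 + 1/2 = 15/2
10 + 1/(15/2) = 10 + 2/15 = 152/15

152/15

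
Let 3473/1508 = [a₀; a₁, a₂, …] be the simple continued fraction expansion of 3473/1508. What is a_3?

Run the Euclidean algorithm, recording each quotient:
3473 = 2·1508 + 457, so a_0 = 2
1508 = 3·457 + 137, so a_1 = 3
457 = 3·137 + 46, so a_2 = 3
137 = 2·46 + 45, so a_3 = 2

2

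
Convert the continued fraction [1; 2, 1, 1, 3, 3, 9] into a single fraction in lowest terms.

Build up convergents one term at a time:
a_0 = 1: 1/1
a_1 = 2: 3/2
a_2 = 1: 4/3
a_3 = 1: 7/5
a_4 = 3: 25/18
a_5 = 3: 82/59
a_6 = 9: 763/549

763/549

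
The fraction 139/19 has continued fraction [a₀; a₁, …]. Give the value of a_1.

3

Run the Euclidean algorithm, recording each quotient:
139 = 7·19 + 6, so a_0 = 7
19 = 3·6 + 1, so a_1 = 3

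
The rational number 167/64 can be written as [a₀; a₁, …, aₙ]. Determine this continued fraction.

167 = 2·64 + 39, so a_0 = 2
64 = 1·39 + 25, so a_1 = 1
39 = 1·25 + 14, so a_2 = 1
25 = 1·14 + 11, so a_3 = 1
14 = 1·11 + 3, so a_4 = 1
11 = 3·3 + 2, so a_5 = 3
3 = 1·2 + 1, so a_6 = 1
2 = 2·1 + 0, so a_7 = 2

[2; 1, 1, 1, 1, 3, 1, 2]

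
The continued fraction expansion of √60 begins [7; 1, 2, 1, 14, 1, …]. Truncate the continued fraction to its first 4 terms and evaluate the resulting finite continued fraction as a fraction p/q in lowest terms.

a_0 = 7: 7/1
a_1 = 1: 8/1
a_2 = 2: 23/3
a_3 = 1: 31/4

31/4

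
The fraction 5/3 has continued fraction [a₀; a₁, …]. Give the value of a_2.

Run the Euclidean algorithm, recording each quotient:
5 = 1·3 + 2, so a_0 = 1
3 = 1·2 + 1, so a_1 = 1
2 = 2·1 + 0, so a_2 = 2

2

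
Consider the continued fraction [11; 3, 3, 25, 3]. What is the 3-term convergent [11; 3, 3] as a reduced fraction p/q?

113/10

Compute successive convergents:
a_0 = 11: 11/1
a_1 = 3: 34/3
a_2 = 3: 113/10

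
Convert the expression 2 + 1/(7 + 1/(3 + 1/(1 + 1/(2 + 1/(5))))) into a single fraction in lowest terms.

917/429

Collapse the nested fraction from the inside out:
Start with 5.
2 + 1/(5/1) = 2 + 1/5 = 11/5
1 + 1/(11/5) = 1 + 5/11 = 16/11
3 + 1/(16/11) = 3 + 11/16 = 59/16
7 + 1/(59/16) = 7 + 16/59 = 429/59
2 + 1/(429/59) = 2 + 59/429 = 917/429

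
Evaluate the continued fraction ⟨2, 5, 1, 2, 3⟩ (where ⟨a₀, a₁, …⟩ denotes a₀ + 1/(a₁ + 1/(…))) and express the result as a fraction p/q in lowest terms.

a_0 = 2: 2/1
a_1 = 5: 11/5
a_2 = 1: 13/6
a_3 = 2: 37/17
a_4 = 3: 124/57

124/57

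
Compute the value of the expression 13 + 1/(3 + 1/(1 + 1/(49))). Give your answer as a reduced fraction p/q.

a_0 = 13: 13/1
a_1 = 3: 40/3
a_2 = 1: 53/4
a_3 = 49: 2637/199

2637/199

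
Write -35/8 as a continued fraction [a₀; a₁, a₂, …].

[-5; 1, 1, 1, 2]

Repeatedly divide and take the remainder:
-35 = -5·8 + 5, so a_0 = -5
8 = 1·5 + 3, so a_1 = 1
5 = 1·3 + 2, so a_2 = 1
3 = 1·2 + 1, so a_3 = 1
2 = 2·1 + 0, so a_4 = 2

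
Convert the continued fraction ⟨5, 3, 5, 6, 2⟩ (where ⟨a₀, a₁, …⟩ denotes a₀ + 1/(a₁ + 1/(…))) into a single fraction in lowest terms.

Start with 2.
6 + 1/(2/1) = 6 + 1/2 = 13/2
5 + 1/(13/2) = 5 + 2/13 = 67/13
3 + 1/(67/13) = 3 + 13/67 = 214/67
5 + 1/(214/67) = 5 + 67/214 = 1137/214

1137/214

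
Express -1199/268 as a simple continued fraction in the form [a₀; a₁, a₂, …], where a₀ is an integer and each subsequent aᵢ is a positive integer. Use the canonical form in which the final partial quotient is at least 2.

[-5; 1, 1, 9, 14]

⌊-1199/268⌋ = -5, remainder 141
⌊268/141⌋ = 1, remainder 127
⌊141/127⌋ = 1, remainder 14
⌊127/14⌋ = 9, remainder 1
⌊14/1⌋ = 14, remainder 0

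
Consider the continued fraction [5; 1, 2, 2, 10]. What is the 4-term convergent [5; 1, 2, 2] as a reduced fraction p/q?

Start with 2.
2 + 1/(2/1) = 2 + 1/2 = 5/2
1 + 1/(5/2) = 1 + 2/5 = 7/5
5 + 1/(7/5) = 5 + 5/7 = 40/7

40/7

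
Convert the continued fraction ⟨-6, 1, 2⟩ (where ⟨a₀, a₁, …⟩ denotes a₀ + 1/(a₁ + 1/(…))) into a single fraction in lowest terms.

Start with 2.
1 + 1/(2/1) = 1 + 1/2 = 3/2
-6 + 1/(3/2) = -6 + 2/3 = -16/3

-16/3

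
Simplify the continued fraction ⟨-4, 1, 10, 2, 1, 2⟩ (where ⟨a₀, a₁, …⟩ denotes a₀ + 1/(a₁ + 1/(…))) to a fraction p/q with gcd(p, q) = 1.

Build up convergents one term at a time:
a_0 = -4: -4/1
a_1 = 1: -3/1
a_2 = 10: -34/11
a_3 = 2: -71/23
a_4 = 1: -105/34
a_5 = 2: -281/91

-281/91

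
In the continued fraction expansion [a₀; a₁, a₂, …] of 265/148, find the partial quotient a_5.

2

265 ÷ 148 → quotient 1, remainder 117
148 ÷ 117 → quotient 1, remainder 31
117 ÷ 31 → quotient 3, remainder 24
31 ÷ 24 → quotient 1, remainder 7
24 ÷ 7 → quotient 3, remainder 3
7 ÷ 3 → quotient 2, remainder 1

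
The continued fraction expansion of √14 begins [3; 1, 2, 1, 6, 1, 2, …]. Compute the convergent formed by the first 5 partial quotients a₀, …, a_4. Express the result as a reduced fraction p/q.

Compute successive convergents:
a_0 = 3: 3/1
a_1 = 1: 4/1
a_2 = 2: 11/3
a_3 = 1: 15/4
a_4 = 6: 101/27

101/27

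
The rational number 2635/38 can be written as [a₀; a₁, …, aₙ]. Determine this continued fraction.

2635 ÷ 38 → quotient 69, remainder 13
38 ÷ 13 → quotient 2, remainder 12
13 ÷ 12 → quotient 1, remainder 1
12 ÷ 1 → quotient 12, remainder 0

[69; 2, 1, 12]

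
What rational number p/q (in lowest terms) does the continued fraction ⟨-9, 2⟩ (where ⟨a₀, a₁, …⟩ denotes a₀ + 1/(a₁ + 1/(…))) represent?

-17/2

a_0 = -9: -9/1
a_1 = 2: -17/2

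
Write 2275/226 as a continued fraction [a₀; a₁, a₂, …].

[10; 15, 15]

⌊2275/226⌋ = 10, remainder 15
⌊226/15⌋ = 15, remainder 1
⌊15/1⌋ = 15, remainder 0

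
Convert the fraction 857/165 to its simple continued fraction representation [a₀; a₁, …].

Run the Euclidean algorithm, recording each quotient:
857 ÷ 165 → quotient 5, remainder 32
165 ÷ 32 → quotient 5, remainder 5
32 ÷ 5 → quotient 6, remainder 2
5 ÷ 2 → quotient 2, remainder 1
2 ÷ 1 → quotient 2, remainder 0

[5; 5, 6, 2, 2]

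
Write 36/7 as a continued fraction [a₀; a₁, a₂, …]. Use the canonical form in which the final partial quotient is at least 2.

[5; 7]

Run the Euclidean algorithm, recording each quotient:
⌊36/7⌋ = 5, remainder 1
⌊7/1⌋ = 7, remainder 0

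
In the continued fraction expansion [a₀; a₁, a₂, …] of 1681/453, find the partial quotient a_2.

2

1681 = 3·453 + 322, so a_0 = 3
453 = 1·322 + 131, so a_1 = 1
322 = 2·131 + 60, so a_2 = 2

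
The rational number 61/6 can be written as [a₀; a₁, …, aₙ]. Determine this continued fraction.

[10; 6]

Run the Euclidean algorithm, recording each quotient:
⌊61/6⌋ = 10, remainder 1
⌊6/1⌋ = 6, remainder 0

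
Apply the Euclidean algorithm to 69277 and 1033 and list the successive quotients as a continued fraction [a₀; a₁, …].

[67; 15, 1, 1, 1, 6, 1, 2]

⌊69277/1033⌋ = 67, remainder 66
⌊1033/66⌋ = 15, remainder 43
⌊66/43⌋ = 1, remainder 23
⌊43/23⌋ = 1, remainder 20
⌊23/20⌋ = 1, remainder 3
⌊20/3⌋ = 6, remainder 2
⌊3/2⌋ = 1, remainder 1
⌊2/1⌋ = 2, remainder 0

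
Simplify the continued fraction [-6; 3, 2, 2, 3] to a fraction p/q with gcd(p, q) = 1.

-331/58

Start with 3.
2 + 1/(3/1) = 2 + 1/3 = 7/3
2 + 1/(7/3) = 2 + 3/7 = 17/7
3 + 1/(17/7) = 3 + 7/17 = 58/17
-6 + 1/(58/17) = -6 + 17/58 = -331/58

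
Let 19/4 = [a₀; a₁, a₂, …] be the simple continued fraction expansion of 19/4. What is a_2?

Run the Euclidean algorithm, recording each quotient:
19 = 4·4 + 3, so a_0 = 4
4 = 1·3 + 1, so a_1 = 1
3 = 3·1 + 0, so a_2 = 3

3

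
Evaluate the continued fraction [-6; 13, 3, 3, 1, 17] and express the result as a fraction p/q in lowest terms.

-18213/3074

Use the convergent recurrence hₖ = aₖ·hₖ₋₁ + hₖ₋₂ (and likewise for the denominators kₖ):
a_0 = -6: -6/1
a_1 = 13: -77/13
a_2 = 3: -237/40
a_3 = 3: -788/133
a_4 = 1: -1025/173
a_5 = 17: -18213/3074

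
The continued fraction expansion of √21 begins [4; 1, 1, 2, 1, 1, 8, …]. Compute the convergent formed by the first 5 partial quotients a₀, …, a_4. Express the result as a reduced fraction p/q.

32/7

Build up convergents one term at a time:
a_0 = 4: 4/1
a_1 = 1: 5/1
a_2 = 1: 9/2
a_3 = 2: 23/5
a_4 = 1: 32/7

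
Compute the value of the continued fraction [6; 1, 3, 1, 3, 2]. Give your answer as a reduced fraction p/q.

292/43

Start with 2.
3 + 1/(2/1) = 3 + 1/2 = 7/2
1 + 1/(7/2) = 1 + 2/7 = 9/7
3 + 1/(9/7) = 3 + 7/9 = 34/9
1 + 1/(34/9) = 1 + 9/34 = 43/34
6 + 1/(43/34) = 6 + 34/43 = 292/43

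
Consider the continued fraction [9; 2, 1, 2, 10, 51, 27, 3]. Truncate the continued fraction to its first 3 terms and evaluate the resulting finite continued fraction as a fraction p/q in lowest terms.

Start with 1.
2 + 1/(1/1) = 2 + 1/1 = 3/1
9 + 1/(3/1) = 9 + 1/3 = 28/3

28/3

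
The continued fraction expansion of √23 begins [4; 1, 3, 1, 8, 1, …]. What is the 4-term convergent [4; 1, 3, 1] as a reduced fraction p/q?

24/5

Collapse the nested fraction from the inside out:
Start with 1.
3 + 1/(1/1) = 3 + 1/1 = 4/1
1 + 1/(4/1) = 1 + 1/4 = 5/4
4 + 1/(5/4) = 4 + 4/5 = 24/5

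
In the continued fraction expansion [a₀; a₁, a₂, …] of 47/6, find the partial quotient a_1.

Repeatedly divide and take the remainder:
⌊47/6⌋ = 7, remainder 5
⌊6/5⌋ = 1, remainder 1

1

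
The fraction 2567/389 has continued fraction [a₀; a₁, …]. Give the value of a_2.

1

Repeatedly divide and take the remainder:
2567 ÷ 389 → quotient 6, remainder 233
389 ÷ 233 → quotient 1, remainder 156
233 ÷ 156 → quotient 1, remainder 77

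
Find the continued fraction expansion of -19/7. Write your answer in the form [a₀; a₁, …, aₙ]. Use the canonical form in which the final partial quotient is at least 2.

-19 ÷ 7 → quotient -3, remainder 2
7 ÷ 2 → quotient 3, remainder 1
2 ÷ 1 → quotient 2, remainder 0

[-3; 3, 2]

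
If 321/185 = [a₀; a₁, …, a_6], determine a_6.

321 ÷ 185 → quotient 1, remainder 136
185 ÷ 136 → quotient 1, remainder 49
136 ÷ 49 → quotient 2, remainder 38
49 ÷ 38 → quotient 1, remainder 11
38 ÷ 11 → quotient 3, remainder 5
11 ÷ 5 → quotient 2, remainder 1
5 ÷ 1 → quotient 5, remainder 0

5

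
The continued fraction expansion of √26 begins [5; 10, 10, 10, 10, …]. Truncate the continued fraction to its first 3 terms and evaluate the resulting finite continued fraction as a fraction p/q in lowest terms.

515/101

a_0 = 5: 5/1
a_1 = 10: 51/10
a_2 = 10: 515/101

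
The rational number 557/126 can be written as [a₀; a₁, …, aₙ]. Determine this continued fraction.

[4; 2, 2, 1, 1, 1, 6]

Repeatedly divide and take the remainder:
557 ÷ 126 → quotient 4, remainder 53
126 ÷ 53 → quotient 2, remainder 20
53 ÷ 20 → quotient 2, remainder 13
20 ÷ 13 → quotient 1, remainder 7
13 ÷ 7 → quotient 1, remainder 6
7 ÷ 6 → quotient 1, remainder 1
6 ÷ 1 → quotient 6, remainder 0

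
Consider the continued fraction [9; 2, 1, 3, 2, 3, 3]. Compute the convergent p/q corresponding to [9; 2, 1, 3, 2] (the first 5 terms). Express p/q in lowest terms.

234/25

a_0 = 9: 9/1
a_1 = 2: 19/2
a_2 = 1: 28/3
a_3 = 3: 103/11
a_4 = 2: 234/25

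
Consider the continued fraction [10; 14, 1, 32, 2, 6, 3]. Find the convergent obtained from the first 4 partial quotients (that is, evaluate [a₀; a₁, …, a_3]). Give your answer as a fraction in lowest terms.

4973/494

Start with 32.
1 + 1/(32/1) = 1 + 1/32 = 33/32
14 + 1/(33/32) = 14 + 32/33 = 494/33
10 + 1/(494/33) = 10 + 33/494 = 4973/494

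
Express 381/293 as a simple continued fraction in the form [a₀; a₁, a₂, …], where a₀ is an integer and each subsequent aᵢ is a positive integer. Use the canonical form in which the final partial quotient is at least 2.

[1; 3, 3, 29]

Repeatedly divide and take the remainder:
381 ÷ 293 → quotient 1, remainder 88
293 ÷ 88 → quotient 3, remainder 29
88 ÷ 29 → quotient 3, remainder 1
29 ÷ 1 → quotient 29, remainder 0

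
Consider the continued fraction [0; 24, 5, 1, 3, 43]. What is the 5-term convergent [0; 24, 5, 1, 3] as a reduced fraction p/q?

Work from the innermost term outward:
Start with 3.
1 + 1/(3/1) = 1 + 1/3 = 4/3
5 + 1/(4/3) = 5 + 3/4 = 23/4
24 + 1/(23/4) = 24 + 4/23 = 556/23
0 + 1/(556/23) = 0 + 23/556 = 23/556

23/556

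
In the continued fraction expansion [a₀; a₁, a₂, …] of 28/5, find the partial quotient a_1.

1

28 = 5·5 + 3, so a_0 = 5
5 = 1·3 + 2, so a_1 = 1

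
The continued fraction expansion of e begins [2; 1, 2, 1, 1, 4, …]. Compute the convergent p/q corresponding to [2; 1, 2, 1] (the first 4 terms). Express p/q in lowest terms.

11/4

Build up convergents one term at a time:
a_0 = 2: 2/1
a_1 = 1: 3/1
a_2 = 2: 8/3
a_3 = 1: 11/4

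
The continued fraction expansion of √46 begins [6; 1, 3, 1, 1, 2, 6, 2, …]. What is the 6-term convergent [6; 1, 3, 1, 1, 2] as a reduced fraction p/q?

a_0 = 6: 6/1
a_1 = 1: 7/1
a_2 = 3: 27/4
a_3 = 1: 34/5
a_4 = 1: 61/9
a_5 = 2: 156/23

156/23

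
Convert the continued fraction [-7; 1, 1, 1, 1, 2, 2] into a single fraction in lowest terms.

Start with 2.
2 + 1/(2/1) = 2 + 1/2 = 5/2
1 + 1/(5/2) = 1 + 2/5 = 7/5
1 + 1/(7/5) = 1 + 5/7 = 12/7
1 + 1/(12/7) = 1 + 7/12 = 19/12
1 + 1/(19/12) = 1 + 12/19 = 31/19
-7 + 1/(31/19) = -7 + 19/31 = -198/31

-198/31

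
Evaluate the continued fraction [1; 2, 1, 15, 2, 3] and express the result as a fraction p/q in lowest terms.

Build up convergents one term at a time:
a_0 = 1: 1/1
a_1 = 2: 3/2
a_2 = 1: 4/3
a_3 = 15: 63/47
a_4 = 2: 130/97
a_5 = 3: 453/338

453/338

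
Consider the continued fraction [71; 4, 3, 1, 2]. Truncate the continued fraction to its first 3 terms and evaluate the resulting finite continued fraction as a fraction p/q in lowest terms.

Build up convergents one term at a time:
a_0 = 71: 71/1
a_1 = 4: 285/4
a_2 = 3: 926/13

926/13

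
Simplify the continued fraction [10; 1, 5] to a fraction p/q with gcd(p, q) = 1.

65/6

Start with 5.
1 + 1/(5/1) = 1 + 1/5 = 6/5
10 + 1/(6/5) = 10 + 5/6 = 65/6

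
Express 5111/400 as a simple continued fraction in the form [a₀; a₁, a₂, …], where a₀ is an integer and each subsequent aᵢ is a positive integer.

Apply division with remainder until the remainder is 0:
5111 ÷ 400 → quotient 12, remainder 311
400 ÷ 311 → quotient 1, remainder 89
311 ÷ 89 → quotient 3, remainder 44
89 ÷ 44 → quotient 2, remainder 1
44 ÷ 1 → quotient 44, remainder 0

[12; 1, 3, 2, 44]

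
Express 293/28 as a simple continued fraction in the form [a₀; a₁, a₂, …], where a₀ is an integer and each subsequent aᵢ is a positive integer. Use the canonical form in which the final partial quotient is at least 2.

Apply division with remainder until the remainder is 0:
293 ÷ 28 → quotient 10, remainder 13
28 ÷ 13 → quotient 2, remainder 2
13 ÷ 2 → quotient 6, remainder 1
2 ÷ 1 → quotient 2, remainder 0

[10; 2, 6, 2]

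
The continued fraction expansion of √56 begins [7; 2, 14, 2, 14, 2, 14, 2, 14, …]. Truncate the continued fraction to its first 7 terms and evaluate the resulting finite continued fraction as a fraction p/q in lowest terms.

194873/26041

Compute successive convergents:
a_0 = 7: 7/1
a_1 = 2: 15/2
a_2 = 14: 217/29
a_3 = 2: 449/60
a_4 = 14: 6503/869
a_5 = 2: 13455/1798
a_6 = 14: 194873/26041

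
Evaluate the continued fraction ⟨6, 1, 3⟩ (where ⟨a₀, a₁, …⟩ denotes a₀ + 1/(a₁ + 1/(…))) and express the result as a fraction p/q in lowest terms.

Start with 3.
1 + 1/(3/1) = 1 + 1/3 = 4/3
6 + 1/(4/3) = 6 + 3/4 = 27/4

27/4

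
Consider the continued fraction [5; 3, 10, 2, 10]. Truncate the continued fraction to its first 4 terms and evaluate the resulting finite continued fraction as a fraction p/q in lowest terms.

346/65

a_0 = 5: 5/1
a_1 = 3: 16/3
a_2 = 10: 165/31
a_3 = 2: 346/65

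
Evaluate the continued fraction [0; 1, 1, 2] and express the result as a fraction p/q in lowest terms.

3/5

Collapse the nested fraction from the inside out:
Start with 2.
1 + 1/(2/1) = 1 + 1/2 = 3/2
1 + 1/(3/2) = 1 + 2/3 = 5/3
0 + 1/(5/3) = 0 + 3/5 = 3/5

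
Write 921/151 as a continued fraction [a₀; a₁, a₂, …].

921 = 6·151 + 15, so a_0 = 6
151 = 10·15 + 1, so a_1 = 10
15 = 15·1 + 0, so a_2 = 15

[6; 10, 15]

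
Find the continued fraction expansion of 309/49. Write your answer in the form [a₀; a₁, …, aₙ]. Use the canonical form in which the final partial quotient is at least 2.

[6; 3, 3, 1, 3]

309 ÷ 49 → quotient 6, remainder 15
49 ÷ 15 → quotient 3, remainder 4
15 ÷ 4 → quotient 3, remainder 3
4 ÷ 3 → quotient 1, remainder 1
3 ÷ 1 → quotient 3, remainder 0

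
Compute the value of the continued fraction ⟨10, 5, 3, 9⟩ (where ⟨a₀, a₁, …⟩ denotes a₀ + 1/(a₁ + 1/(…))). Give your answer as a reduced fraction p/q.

1518/149

Start with 9.
3 + 1/(9/1) = 3 + 1/9 = 28/9
5 + 1/(28/9) = 5 + 9/28 = 149/28
10 + 1/(149/28) = 10 + 28/149 = 1518/149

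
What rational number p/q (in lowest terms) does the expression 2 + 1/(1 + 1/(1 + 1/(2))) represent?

a_0 = 2: 2/1
a_1 = 1: 3/1
a_2 = 1: 5/2
a_3 = 2: 13/5

13/5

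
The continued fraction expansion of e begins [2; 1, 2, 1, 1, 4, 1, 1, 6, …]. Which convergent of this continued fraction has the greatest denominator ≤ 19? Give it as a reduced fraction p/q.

List convergents until the denominator exceeds the bound:
a_0 = 2: 2/1  (≤ bound)
a_1 = 1: 3/1  (≤ bound)
a_2 = 2: 8/3  (≤ bound)
a_3 = 1: 11/4  (≤ bound)
a_4 = 1: 19/7  (≤ bound)
a_5 = 4: 87/32  (> 19, stop)

19/7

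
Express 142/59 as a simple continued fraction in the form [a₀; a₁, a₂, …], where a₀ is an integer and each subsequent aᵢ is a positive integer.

[2; 2, 2, 5, 2]

142 ÷ 59 → quotient 2, remainder 24
59 ÷ 24 → quotient 2, remainder 11
24 ÷ 11 → quotient 2, remainder 2
11 ÷ 2 → quotient 5, remainder 1
2 ÷ 1 → quotient 2, remainder 0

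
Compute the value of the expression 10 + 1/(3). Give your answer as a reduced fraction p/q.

31/3

Collapse the nested fraction from the inside out:
Start with 3.
10 + 1/(3/1) = 10 + 1/3 = 31/3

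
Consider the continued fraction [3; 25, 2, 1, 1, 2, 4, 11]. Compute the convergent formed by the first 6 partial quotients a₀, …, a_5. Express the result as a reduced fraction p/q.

Build up convergents one term at a time:
a_0 = 3: 3/1
a_1 = 25: 76/25
a_2 = 2: 155/51
a_3 = 1: 231/76
a_4 = 1: 386/127
a_5 = 2: 1003/330

1003/330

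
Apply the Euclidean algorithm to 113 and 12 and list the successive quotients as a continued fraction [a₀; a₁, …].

113 ÷ 12 → quotient 9, remainder 5
12 ÷ 5 → quotient 2, remainder 2
5 ÷ 2 → quotient 2, remainder 1
2 ÷ 1 → quotient 2, remainder 0

[9; 2, 2, 2]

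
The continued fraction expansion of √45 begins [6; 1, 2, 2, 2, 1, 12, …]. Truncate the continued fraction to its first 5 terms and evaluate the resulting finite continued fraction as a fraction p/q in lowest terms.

114/17

a_0 = 6: 6/1
a_1 = 1: 7/1
a_2 = 2: 20/3
a_3 = 2: 47/7
a_4 = 2: 114/17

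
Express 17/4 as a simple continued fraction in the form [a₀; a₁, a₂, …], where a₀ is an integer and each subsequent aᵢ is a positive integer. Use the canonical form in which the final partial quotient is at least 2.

[4; 4]

17 ÷ 4 → quotient 4, remainder 1
4 ÷ 1 → quotient 4, remainder 0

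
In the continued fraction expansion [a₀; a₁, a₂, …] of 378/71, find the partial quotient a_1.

3

Apply division with remainder until the remainder is 0:
378 ÷ 71 → quotient 5, remainder 23
71 ÷ 23 → quotient 3, remainder 2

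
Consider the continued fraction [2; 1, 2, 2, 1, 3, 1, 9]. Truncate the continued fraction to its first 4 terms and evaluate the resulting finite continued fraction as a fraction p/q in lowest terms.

19/7

Start with 2.
2 + 1/(2/1) = 2 + 1/2 = 5/2
1 + 1/(5/2) = 1 + 2/5 = 7/5
2 + 1/(7/5) = 2 + 5/7 = 19/7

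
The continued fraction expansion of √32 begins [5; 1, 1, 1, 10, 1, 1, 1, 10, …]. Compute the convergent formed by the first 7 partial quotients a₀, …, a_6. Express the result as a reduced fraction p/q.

379/67

Use the convergent recurrence hₖ = aₖ·hₖ₋₁ + hₖ₋₂ (and likewise for the denominators kₖ):
a_0 = 5: 5/1
a_1 = 1: 6/1
a_2 = 1: 11/2
a_3 = 1: 17/3
a_4 = 10: 181/32
a_5 = 1: 198/35
a_6 = 1: 379/67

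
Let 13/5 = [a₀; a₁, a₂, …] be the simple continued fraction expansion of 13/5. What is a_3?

2

13 ÷ 5 → quotient 2, remainder 3
5 ÷ 3 → quotient 1, remainder 2
3 ÷ 2 → quotient 1, remainder 1
2 ÷ 1 → quotient 2, remainder 0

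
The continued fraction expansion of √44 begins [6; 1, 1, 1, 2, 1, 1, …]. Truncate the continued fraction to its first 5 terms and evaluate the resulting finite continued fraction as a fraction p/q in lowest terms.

a_0 = 6: 6/1
a_1 = 1: 7/1
a_2 = 1: 13/2
a_3 = 1: 20/3
a_4 = 2: 53/8

53/8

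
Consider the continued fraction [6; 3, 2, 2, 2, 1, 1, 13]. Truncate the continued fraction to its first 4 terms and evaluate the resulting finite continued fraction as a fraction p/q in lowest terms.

107/17

Start with 2.
2 + 1/(2/1) = 2 + 1/2 = 5/2
3 + 1/(5/2) = 3 + 2/5 = 17/5
6 + 1/(17/5) = 6 + 5/17 = 107/17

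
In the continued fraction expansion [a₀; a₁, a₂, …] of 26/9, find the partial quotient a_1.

1

⌊26/9⌋ = 2, remainder 8
⌊9/8⌋ = 1, remainder 1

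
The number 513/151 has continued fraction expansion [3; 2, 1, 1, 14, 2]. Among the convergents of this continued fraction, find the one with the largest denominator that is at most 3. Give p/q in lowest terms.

10/3

List convergents until the denominator exceeds the bound:
a_0 = 3: 3/1  (≤ bound)
a_1 = 2: 7/2  (≤ bound)
a_2 = 1: 10/3  (≤ bound)
a_3 = 1: 17/5  (> 3, stop)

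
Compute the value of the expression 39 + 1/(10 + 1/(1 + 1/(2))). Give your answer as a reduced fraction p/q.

1251/32

Compute successive convergents:
a_0 = 39: 39/1
a_1 = 10: 391/10
a_2 = 1: 430/11
a_3 = 2: 1251/32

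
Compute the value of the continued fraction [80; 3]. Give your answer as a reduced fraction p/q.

241/3

Work from the innermost term outward:
Start with 3.
80 + 1/(3/1) = 80 + 1/3 = 241/3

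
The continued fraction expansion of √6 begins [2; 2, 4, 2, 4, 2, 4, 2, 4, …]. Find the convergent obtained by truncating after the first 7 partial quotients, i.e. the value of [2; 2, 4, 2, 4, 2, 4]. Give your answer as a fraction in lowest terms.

Collapse the nested fraction from the inside out:
Start with 4.
2 + 1/(4/1) = 2 + 1/4 = 9/4
4 + 1/(9/4) = 4 + 4/9 = 40/9
2 + 1/(40/9) = 2 + 9/40 = 89/40
4 + 1/(89/40) = 4 + 40/89 = 396/89
2 + 1/(396/89) = 2 + 89/396 = 881/396
2 + 1/(881/396) = 2 + 396/881 = 2158/881

2158/881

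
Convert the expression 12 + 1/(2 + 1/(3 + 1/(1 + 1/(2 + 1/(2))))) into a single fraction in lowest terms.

734/59

Starting at the tail and folding back:
Start with 2.
2 + 1/(2/1) = 2 + 1/2 = 5/2
1 + 1/(5/2) = 1 + 2/5 = 7/5
3 + 1/(7/5) = 3 + 5/7 = 26/7
2 + 1/(26/7) = 2 + 7/26 = 59/26
12 + 1/(59/26) = 12 + 26/59 = 734/59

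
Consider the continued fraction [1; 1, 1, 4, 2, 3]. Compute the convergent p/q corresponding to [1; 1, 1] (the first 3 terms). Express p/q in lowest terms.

3/2

a_0 = 1: 1/1
a_1 = 1: 2/1
a_2 = 1: 3/2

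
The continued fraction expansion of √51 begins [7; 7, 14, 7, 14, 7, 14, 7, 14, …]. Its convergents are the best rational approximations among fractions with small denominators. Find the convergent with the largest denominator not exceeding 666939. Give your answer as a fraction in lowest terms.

499850/69993

List convergents until the denominator exceeds the bound:
a_0 = 7: 7/1  (≤ bound)
a_1 = 7: 50/7  (≤ bound)
a_2 = 14: 707/99  (≤ bound)
a_3 = 7: 4999/700  (≤ bound)
a_4 = 14: 70693/9899  (≤ bound)
a_5 = 7: 499850/69993  (≤ bound)
a_6 = 14: 7068593/989801  (> 666939, stop)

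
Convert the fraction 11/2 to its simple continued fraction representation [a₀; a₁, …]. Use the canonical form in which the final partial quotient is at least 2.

[5; 2]

⌊11/2⌋ = 5, remainder 1
⌊2/1⌋ = 2, remainder 0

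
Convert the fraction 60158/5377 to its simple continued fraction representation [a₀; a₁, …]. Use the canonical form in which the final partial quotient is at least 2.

⌊60158/5377⌋ = 11, remainder 1011
⌊5377/1011⌋ = 5, remainder 322
⌊1011/322⌋ = 3, remainder 45
⌊322/45⌋ = 7, remainder 7
⌊45/7⌋ = 6, remainder 3
⌊7/3⌋ = 2, remainder 1
⌊3/1⌋ = 3, remainder 0

[11; 5, 3, 7, 6, 2, 3]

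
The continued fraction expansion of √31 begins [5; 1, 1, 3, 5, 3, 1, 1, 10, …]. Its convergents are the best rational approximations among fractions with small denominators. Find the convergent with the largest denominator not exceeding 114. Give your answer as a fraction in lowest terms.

a_0 = 5: 5/1  (≤ bound)
a_1 = 1: 6/1  (≤ bound)
a_2 = 1: 11/2  (≤ bound)
a_3 = 3: 39/7  (≤ bound)
a_4 = 5: 206/37  (≤ bound)
a_5 = 3: 657/118  (> 114, stop)

206/37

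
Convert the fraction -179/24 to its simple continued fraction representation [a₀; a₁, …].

[-8; 1, 1, 5, 2]

-179 ÷ 24 → quotient -8, remainder 13
24 ÷ 13 → quotient 1, remainder 11
13 ÷ 11 → quotient 1, remainder 2
11 ÷ 2 → quotient 5, remainder 1
2 ÷ 1 → quotient 2, remainder 0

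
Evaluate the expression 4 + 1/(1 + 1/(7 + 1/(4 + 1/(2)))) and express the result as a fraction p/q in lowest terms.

361/74

Compute successive convergents:
a_0 = 4: 4/1
a_1 = 1: 5/1
a_2 = 7: 39/8
a_3 = 4: 161/33
a_4 = 2: 361/74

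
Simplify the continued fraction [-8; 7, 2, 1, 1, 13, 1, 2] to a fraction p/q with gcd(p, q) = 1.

Start with 2.
1 + 1/(2/1) = 1 + 1/2 = 3/2
13 + 1/(3/2) = 13 + 2/3 = 41/3
1 + 1/(41/3) = 1 + 3/41 = 44/41
1 + 1/(44/41) = 1 + 41/44 = 85/44
2 + 1/(85/44) = 2 + 44/85 = 214/85
7 + 1/(214/85) = 7 + 85/214 = 1583/214
-8 + 1/(1583/214) = -8 + 214/1583 = -12450/1583

-12450/1583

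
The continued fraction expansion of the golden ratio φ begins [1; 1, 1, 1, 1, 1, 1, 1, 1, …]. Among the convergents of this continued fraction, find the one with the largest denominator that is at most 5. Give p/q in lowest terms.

8/5

a_0 = 1: 1/1  (≤ bound)
a_1 = 1: 2/1  (≤ bound)
a_2 = 1: 3/2  (≤ bound)
a_3 = 1: 5/3  (≤ bound)
a_4 = 1: 8/5  (≤ bound)
a_5 = 1: 13/8  (> 5, stop)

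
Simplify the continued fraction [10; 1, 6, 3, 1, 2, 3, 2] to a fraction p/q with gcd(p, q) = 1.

Work from the innermost term outward:
Start with 2.
3 + 1/(2/1) = 3 + 1/2 = 7/2
2 + 1/(7/2) = 2 + 2/7 = 16/7
1 + 1/(16/7) = 1 + 7/16 = 23/16
3 + 1/(23/16) = 3 + 16/23 = 85/23
6 + 1/(85/23) = 6 + 23/85 = 533/85
1 + 1/(533/85) = 1 + 85/533 = 618/533
10 + 1/(618/533) = 10 + 533/618 = 6713/618

6713/618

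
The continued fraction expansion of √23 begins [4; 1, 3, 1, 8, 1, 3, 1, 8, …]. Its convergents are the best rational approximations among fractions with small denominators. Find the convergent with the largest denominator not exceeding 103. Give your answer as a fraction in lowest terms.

a_0 = 4: 4/1  (≤ bound)
a_1 = 1: 5/1  (≤ bound)
a_2 = 3: 19/4  (≤ bound)
a_3 = 1: 24/5  (≤ bound)
a_4 = 8: 211/44  (≤ bound)
a_5 = 1: 235/49  (≤ bound)
a_6 = 3: 916/191  (> 103, stop)

235/49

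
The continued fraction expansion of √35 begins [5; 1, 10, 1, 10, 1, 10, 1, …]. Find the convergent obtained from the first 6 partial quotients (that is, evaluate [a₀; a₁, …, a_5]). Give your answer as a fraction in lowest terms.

a_0 = 5: 5/1
a_1 = 1: 6/1
a_2 = 10: 65/11
a_3 = 1: 71/12
a_4 = 10: 775/131
a_5 = 1: 846/143

846/143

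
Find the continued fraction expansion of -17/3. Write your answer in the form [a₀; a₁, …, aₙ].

[-6; 3]

Repeatedly divide and take the remainder:
⌊-17/3⌋ = -6, remainder 1
⌊3/1⌋ = 3, remainder 0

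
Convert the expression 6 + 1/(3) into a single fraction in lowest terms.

a_0 = 6: 6/1
a_1 = 3: 19/3

19/3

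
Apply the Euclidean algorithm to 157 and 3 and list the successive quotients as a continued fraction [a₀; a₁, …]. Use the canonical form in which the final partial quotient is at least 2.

⌊157/3⌋ = 52, remainder 1
⌊3/1⌋ = 3, remainder 0

[52; 3]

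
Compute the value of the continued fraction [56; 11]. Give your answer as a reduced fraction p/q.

Build up convergents one term at a time:
a_0 = 56: 56/1
a_1 = 11: 617/11

617/11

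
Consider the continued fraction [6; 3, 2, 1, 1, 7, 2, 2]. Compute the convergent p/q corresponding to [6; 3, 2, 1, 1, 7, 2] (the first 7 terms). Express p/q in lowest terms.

1731/275

Start with 2.
7 + 1/(2/1) = 7 + 1/2 = 15/2
1 + 1/(15/2) = 1 + 2/15 = 17/15
1 + 1/(17/15) = 1 + 15/17 = 32/17
2 + 1/(32/17) = 2 + 17/32 = 81/32
3 + 1/(81/32) = 3 + 32/81 = 275/81
6 + 1/(275/81) = 6 + 81/275 = 1731/275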